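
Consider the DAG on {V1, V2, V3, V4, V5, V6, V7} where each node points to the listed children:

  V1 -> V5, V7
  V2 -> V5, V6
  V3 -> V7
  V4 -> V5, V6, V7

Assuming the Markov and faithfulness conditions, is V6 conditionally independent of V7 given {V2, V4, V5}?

Yes

We examine all 4 paths between V6 and V7:
Path 1: V6 ← V2 → V5 ← V1 → V7
  V2 is a fork here and V2 is conditioned on, so the path is blocked at V2.
Path 2: V6 ← V2 → V5 ← V4 → V7
  V2 is a fork here and V2 is conditioned on, so the path is blocked at V2.
Path 3: V6 ← V4 → V5 ← V1 → V7
  V4 is a fork here and V4 is conditioned on, so the path is blocked at V4.
Path 4: V6 ← V4 → V7
  V4 is a fork here and V4 is conditioned on, so the path is blocked at V4.
All paths are blocked; V6 ⊥ V7 | {V2, V4, V5} holds.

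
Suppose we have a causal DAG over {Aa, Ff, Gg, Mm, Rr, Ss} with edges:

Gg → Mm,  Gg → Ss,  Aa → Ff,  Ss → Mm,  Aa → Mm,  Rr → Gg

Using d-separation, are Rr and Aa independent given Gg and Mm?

Yes

We examine all 2 paths between Rr and Aa:
  1. Rr → Gg → Ss → Mm ← Aa — Gg:chain[blocks]; Ss:chain[open]; Mm:collider[open] ⇒ blocked
  2. Rr → Gg → Mm ← Aa — Gg:chain[blocks]; Mm:collider[open] ⇒ blocked
Since every path is blocked, d-separation holds.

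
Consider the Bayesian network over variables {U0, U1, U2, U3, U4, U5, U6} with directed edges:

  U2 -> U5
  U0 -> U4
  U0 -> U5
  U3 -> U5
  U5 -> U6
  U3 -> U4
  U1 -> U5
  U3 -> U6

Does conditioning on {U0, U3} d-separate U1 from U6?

No — U1 and U6 are not d-separated given {U0, U3}.

We examine all 3 paths between U1 and U6:
  1. U1 → U5 → U6 — U5:chain[open] ⇒ active
  2. U1 → U5 ← U0 → U4 ← U3 → U6 — U5:collider[blocks]; U0:fork[blocks]; U4:collider[blocks]; U3:fork[blocks] ⇒ blocked
  3. U1 → U5 ← U3 → U6 — U5:collider[blocks]; U3:fork[blocks] ⇒ blocked
Since the path U1 → U5 → U6 is active, U1 and U6 are not d-separated given {U0, U3}.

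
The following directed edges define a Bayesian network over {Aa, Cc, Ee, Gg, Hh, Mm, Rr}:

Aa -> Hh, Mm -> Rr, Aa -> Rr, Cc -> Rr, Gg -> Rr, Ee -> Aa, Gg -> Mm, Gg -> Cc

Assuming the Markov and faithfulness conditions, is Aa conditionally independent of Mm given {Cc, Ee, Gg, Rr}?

No

3 paths connect Aa and Mm; each must be blocked for d-separation to hold:
  1. Aa → Rr ← Cc ← Gg → Mm — Rr:collider[open]; Cc:chain[blocks]; Gg:fork[blocks] ⇒ blocked
  2. Aa → Rr ← Mm — Rr:collider[open] ⇒ active
  3. Aa → Rr ← Gg → Mm — Rr:collider[open]; Gg:fork[blocks] ⇒ blocked
At least one path is unblocked, so d-separation fails.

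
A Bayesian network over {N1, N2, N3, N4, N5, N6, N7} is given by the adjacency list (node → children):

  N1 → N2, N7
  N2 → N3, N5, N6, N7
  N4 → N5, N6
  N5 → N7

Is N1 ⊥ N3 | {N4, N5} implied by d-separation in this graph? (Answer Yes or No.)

No — N1 and N3 are not d-separated given {N4, N5}.

4 paths connect N1 and N3; each must be blocked for d-separation to hold:
Path 1: N1 → N2 → N3
  N2 is a chain and N2 is not conditioned on — no node blocks this path, so it is active.
Path 2: N1 → N7 ← N2 → N3
  N7 is a collider here and neither N7 nor any of its descendants is conditioned on, so the collider stays closed — the path is blocked at N7.
Path 3: N1 → N7 ← N5 ← N4 → N6 ← N2 → N3
  N7 is a collider here and neither N7 nor any of its descendants is conditioned on, so the collider stays closed — the path is blocked at N7.
Path 4: N1 → N7 ← N5 ← N2 → N3
  N7 is a collider here and neither N7 nor any of its descendants is conditioned on, so the collider stays closed — the path is blocked at N7.
Since the path N1 → N2 → N3 is active, N1 and N3 are not d-separated given {N4, N5}.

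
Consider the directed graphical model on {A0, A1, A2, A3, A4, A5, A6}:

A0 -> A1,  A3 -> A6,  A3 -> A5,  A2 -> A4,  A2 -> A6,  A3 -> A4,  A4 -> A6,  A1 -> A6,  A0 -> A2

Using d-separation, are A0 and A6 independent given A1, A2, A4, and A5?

Yes

4 paths connect A0 and A6; each must be blocked for d-separation to hold:
Path 1: A0 → A1 → A6
  A1 is a chain here and A1 is conditioned on, so the path is blocked at A1.
Path 2: A0 → A2 → A4 ← A3 → A6
  A2 is a chain here and A2 is conditioned on, so the path is blocked at A2.
Path 3: A0 → A2 → A4 → A6
  A2 is a chain here and A2 is conditioned on, so the path is blocked at A2.
Path 4: A0 → A2 → A6
  A2 is a chain here and A2 is conditioned on, so the path is blocked at A2.
All paths are blocked; A0 ⊥ A6 | {A1, A2, A4, A5} holds.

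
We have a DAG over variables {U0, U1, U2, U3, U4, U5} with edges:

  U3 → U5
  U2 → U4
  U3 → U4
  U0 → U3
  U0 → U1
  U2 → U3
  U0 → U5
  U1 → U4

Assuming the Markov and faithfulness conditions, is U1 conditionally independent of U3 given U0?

Yes

4 paths connect U1 and U3; each must be blocked for d-separation to hold:
Path 1: U1 → U4 ← U3
  U4 is a collider here and neither U4 nor any of its descendants is conditioned on, so the collider stays closed — the path is blocked at U4.
Path 2: U1 → U4 ← U2 → U3
  U4 is a collider here and neither U4 nor any of its descendants is conditioned on, so the collider stays closed — the path is blocked at U4.
Path 3: U1 ← U0 → U3
  U0 is a fork here and U0 is conditioned on, so the path is blocked at U0.
Path 4: U1 ← U0 → U5 ← U3
  U0 is a fork here and U0 is conditioned on, so the path is blocked at U0.
Every path is blocked, so U1 and U3 are d-separated given {U0}.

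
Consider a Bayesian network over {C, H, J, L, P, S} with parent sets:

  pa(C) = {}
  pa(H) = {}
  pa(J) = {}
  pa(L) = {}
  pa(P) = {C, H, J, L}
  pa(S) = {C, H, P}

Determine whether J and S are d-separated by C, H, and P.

3 paths connect J and S; each must be blocked for d-separation to hold:
Path 1: J → P → S
  P is a chain here and P is conditioned on, so the path is blocked at P.
Path 2: J → P ← C → S
  C is a fork here and C is conditioned on, so the path is blocked at C.
Path 3: J → P ← H → S
  H is a fork here and H is conditioned on, so the path is blocked at H.
Every path is blocked, so J and S are d-separated given {C, H, P}.

Yes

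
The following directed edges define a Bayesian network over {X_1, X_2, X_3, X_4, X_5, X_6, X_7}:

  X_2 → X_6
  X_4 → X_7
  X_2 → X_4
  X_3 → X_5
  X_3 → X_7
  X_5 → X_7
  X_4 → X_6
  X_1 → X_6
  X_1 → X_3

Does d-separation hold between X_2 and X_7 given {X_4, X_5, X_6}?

No

We examine all 6 paths between X_2 and X_7:
  1. X_2 → X_6 ← X_4 → X_7 — X_6:collider[open]; X_4:fork[blocks] ⇒ blocked
  2. X_2 → X_6 ← X_1 → X_3 → X_5 → X_7 — X_6:collider[open]; X_1:fork[open]; X_3:chain[open]; X_5:chain[blocks] ⇒ blocked
  3. X_2 → X_6 ← X_1 → X_3 → X_7 — X_6:collider[open]; X_1:fork[open]; X_3:chain[open] ⇒ active
  4. X_2 → X_4 → X_6 ← X_1 → X_3 → X_5 → X_7 — X_4:chain[blocks]; X_6:collider[open]; X_1:fork[open]; X_3:chain[open]; X_5:chain[blocks] ⇒ blocked
  5. X_2 → X_4 → X_6 ← X_1 → X_3 → X_7 — X_4:chain[blocks]; X_6:collider[open]; X_1:fork[open]; X_3:chain[open] ⇒ blocked
  6. X_2 → X_4 → X_7 — X_4:chain[blocks] ⇒ blocked
Since the path X_2 → X_6 ← X_1 → X_3 → X_7 is active, X_2 and X_7 are not d-separated given {X_4, X_5, X_6}.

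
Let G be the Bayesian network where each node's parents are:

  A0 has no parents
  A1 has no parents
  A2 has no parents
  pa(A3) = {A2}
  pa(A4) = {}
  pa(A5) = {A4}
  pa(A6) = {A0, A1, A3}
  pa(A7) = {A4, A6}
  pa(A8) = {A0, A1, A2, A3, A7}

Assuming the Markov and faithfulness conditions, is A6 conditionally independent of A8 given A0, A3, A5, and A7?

No

5 paths connect A6 and A8; each must be blocked for d-separation to hold:
Path 1: A6 ← A3 → A8
  A3 is a fork here and A3 is conditioned on, so the path is blocked at A3.
Path 2: A6 ← A3 ← A2 → A8
  A3 is a chain here and A3 is conditioned on, so the path is blocked at A3.
Path 3: A6 ← A1 → A8
  A1 is a fork and A1 is not conditioned on — no node blocks this path, so it is active.
Path 4: A6 ← A0 → A8
  A0 is a fork here and A0 is conditioned on, so the path is blocked at A0.
Path 5: A6 → A7 → A8
  A7 is a chain here and A7 is conditioned on, so the path is blocked at A7.
Because an active path exists, A6 and A8 are not d-separated.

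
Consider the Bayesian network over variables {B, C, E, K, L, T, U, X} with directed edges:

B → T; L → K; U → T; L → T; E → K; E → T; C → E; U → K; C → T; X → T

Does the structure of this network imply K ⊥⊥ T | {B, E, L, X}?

There are 4 undirected paths between K and T; checking each against the conditioning set {B, E, L, X}:
Path 1: K ← E → T
  E is a fork here and E is conditioned on, so the path is blocked at E.
Path 2: K ← E ← C → T
  E is a chain here and E is conditioned on, so the path is blocked at E.
Path 3: K ← U → T
  U is a fork and U is not conditioned on — no node blocks this path, so it is active.
Path 4: K ← L → T
  L is a fork here and L is conditioned on, so the path is blocked at L.
Because an active path exists, K and T are not d-separated.

No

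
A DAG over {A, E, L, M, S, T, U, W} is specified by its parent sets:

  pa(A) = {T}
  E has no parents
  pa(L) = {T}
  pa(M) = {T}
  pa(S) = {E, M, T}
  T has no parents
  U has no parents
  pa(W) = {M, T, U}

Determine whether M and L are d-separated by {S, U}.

No — M and L are not d-separated given {S, U}.

We examine all 3 paths between M and L:
  1. M → S ← T → L — S:collider[open]; T:fork[open] ⇒ active
  2. M ← T → L — T:fork[open] ⇒ active
  3. M → W ← T → L — W:collider[blocks]; T:fork[open] ⇒ blocked
Because an active path exists, M and L are not d-separated.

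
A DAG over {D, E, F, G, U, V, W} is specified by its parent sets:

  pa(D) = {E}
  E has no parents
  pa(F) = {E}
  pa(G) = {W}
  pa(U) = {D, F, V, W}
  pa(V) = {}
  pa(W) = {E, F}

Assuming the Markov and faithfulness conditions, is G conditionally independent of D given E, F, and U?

We examine all 6 paths between G and D:
  1. G ← W ← F → U ← D — W:chain[open]; F:fork[blocks]; U:collider[open] ⇒ blocked
  2. G ← W ← F ← E → D — W:chain[open]; F:chain[blocks]; E:fork[blocks] ⇒ blocked
  3. G ← W → U ← F ← E → D — W:fork[open]; U:collider[open]; F:chain[blocks]; E:fork[blocks] ⇒ blocked
  4. G ← W → U ← D — W:fork[open]; U:collider[open] ⇒ active
  5. G ← W ← E → F → U ← D — W:chain[open]; E:fork[blocks]; F:chain[blocks]; U:collider[open] ⇒ blocked
  6. G ← W ← E → D — W:chain[open]; E:fork[blocks] ⇒ blocked
At least one path is unblocked, so d-separation fails.

No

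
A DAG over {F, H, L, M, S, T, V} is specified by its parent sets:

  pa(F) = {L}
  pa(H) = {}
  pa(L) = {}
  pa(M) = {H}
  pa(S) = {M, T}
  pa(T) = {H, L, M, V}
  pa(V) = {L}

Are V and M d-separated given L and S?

Enumerating the 6 paths from V to M and testing each for blocking by {L, S}:
Path 1: V → T ← M
  T is a collider and its descendant S is conditioned on, which opens it — no node blocks this path, so it is active.
Path 2: V → T ← H → M
  T is a collider and its descendant S is conditioned on, which opens it; H is a fork and H is not conditioned on — no node blocks this path, so it is active.
Path 3: V → T → S ← M
  T is a chain and T is not conditioned on; S is a collider and S is conditioned on, which opens it — no node blocks this path, so it is active.
Path 4: V ← L → T ← M
  L is a fork here and L is conditioned on, so the path is blocked at L.
Path 5: V ← L → T ← H → M
  L is a fork here and L is conditioned on, so the path is blocked at L.
Path 6: V ← L → T → S ← M
  L is a fork here and L is conditioned on, so the path is blocked at L.
Since the path V → T ← M is active, V and M are not d-separated given {L, S}.

No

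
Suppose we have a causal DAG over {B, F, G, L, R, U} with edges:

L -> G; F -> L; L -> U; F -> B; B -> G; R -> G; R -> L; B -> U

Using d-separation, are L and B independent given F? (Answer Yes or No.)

4 paths connect L and B; each must be blocked for d-separation to hold:
  1. L ← R → G ← B — R:fork[open]; G:collider[blocks] ⇒ blocked
  2. L → U ← B — U:collider[blocks] ⇒ blocked
  3. L → G ← B — G:collider[blocks] ⇒ blocked
  4. L ← F → B — F:fork[blocks] ⇒ blocked
Since every path is blocked, d-separation holds.

Yes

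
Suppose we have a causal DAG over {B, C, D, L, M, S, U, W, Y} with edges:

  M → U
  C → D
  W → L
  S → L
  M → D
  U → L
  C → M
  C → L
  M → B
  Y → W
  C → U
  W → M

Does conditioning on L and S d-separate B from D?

Enumerating the 6 paths from B to D and testing each for blocking by {L, S}:
Path 1: B ← M ← W → L ← U ← C → D
  M is a chain and M is not conditioned on; W is a fork and W is not conditioned on; L is a collider and L is conditioned on, which opens it; U is a chain and U is not conditioned on; C is a fork and C is not conditioned on — no node blocks this path, so it is active.
Path 2: B ← M ← W → L ← C → D
  M is a chain and M is not conditioned on; W is a fork and W is not conditioned on; L is a collider and L is conditioned on, which opens it; C is a fork and C is not conditioned on — no node blocks this path, so it is active.
Path 3: B ← M → U → L ← C → D
  M is a fork and M is not conditioned on; U is a chain and U is not conditioned on; L is a collider and L is conditioned on, which opens it; C is a fork and C is not conditioned on — no node blocks this path, so it is active.
Path 4: B ← M → U ← C → D
  M is a fork and M is not conditioned on; U is a collider and its descendant L is conditioned on, which opens it; C is a fork and C is not conditioned on — no node blocks this path, so it is active.
Path 5: B ← M → D
  M is a fork and M is not conditioned on — no node blocks this path, so it is active.
Path 6: B ← M ← C → D
  M is a chain and M is not conditioned on; C is a fork and C is not conditioned on — no node blocks this path, so it is active.
Because an active path exists, B and D are not d-separated.

No — B and D are not d-separated given {L, S}.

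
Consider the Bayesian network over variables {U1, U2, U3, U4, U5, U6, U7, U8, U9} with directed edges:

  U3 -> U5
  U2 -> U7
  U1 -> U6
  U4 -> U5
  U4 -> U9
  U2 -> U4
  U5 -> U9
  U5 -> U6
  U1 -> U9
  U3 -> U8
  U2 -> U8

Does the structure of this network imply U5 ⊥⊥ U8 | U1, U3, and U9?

No — U5 and U8 are not d-separated given {U1, U3, U9}.

Enumerating the 4 paths from U5 to U8 and testing each for blocking by {U1, U3, U9}:
Path 1: U5 → U9 ← U4 ← U2 → U8
  U9 is a collider and U9 is conditioned on, which opens it; U4 is a chain and U4 is not conditioned on; U2 is a fork and U2 is not conditioned on — no node blocks this path, so it is active.
Path 2: U5 ← U4 ← U2 → U8
  U4 is a chain and U4 is not conditioned on; U2 is a fork and U2 is not conditioned on — no node blocks this path, so it is active.
Path 3: U5 → U6 ← U1 → U9 ← U4 ← U2 → U8
  U6 is a collider here and neither U6 nor any of its descendants is conditioned on, so the collider stays closed — the path is blocked at U6.
Path 4: U5 ← U3 → U8
  U3 is a fork here and U3 is conditioned on, so the path is blocked at U3.
Since the path U5 → U9 ← U4 ← U2 → U8 is active, U5 and U8 are not d-separated given {U1, U3, U9}.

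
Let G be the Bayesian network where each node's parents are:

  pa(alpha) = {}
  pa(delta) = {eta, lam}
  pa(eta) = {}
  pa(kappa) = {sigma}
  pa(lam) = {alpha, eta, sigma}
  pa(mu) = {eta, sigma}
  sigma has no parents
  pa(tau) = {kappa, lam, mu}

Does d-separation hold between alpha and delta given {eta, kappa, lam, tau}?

6 paths connect alpha and delta; each must be blocked for d-separation to hold:
Path 1: alpha → lam → tau ← kappa ← sigma → mu ← eta → delta
  lam is a chain here and lam is conditioned on, so the path is blocked at lam.
Path 2: alpha → lam → tau ← mu ← eta → delta
  lam is a chain here and lam is conditioned on, so the path is blocked at lam.
Path 3: alpha → lam ← eta → delta
  eta is a fork here and eta is conditioned on, so the path is blocked at eta.
Path 4: alpha → lam → delta
  lam is a chain here and lam is conditioned on, so the path is blocked at lam.
Path 5: alpha → lam ← sigma → kappa → tau ← mu ← eta → delta
  kappa is a chain here and kappa is conditioned on, so the path is blocked at kappa.
Path 6: alpha → lam ← sigma → mu ← eta → delta
  eta is a fork here and eta is conditioned on, so the path is blocked at eta.
All paths are blocked; alpha ⊥ delta | {eta, kappa, lam, tau} holds.

Yes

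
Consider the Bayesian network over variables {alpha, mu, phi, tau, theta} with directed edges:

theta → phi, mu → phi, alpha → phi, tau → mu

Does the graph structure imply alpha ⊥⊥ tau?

Yes — alpha and tau are d-separated given ∅.

The only undirected path from alpha to tau is:
  1. alpha → phi ← mu ← tau — phi:collider[blocks]; mu:chain[open] ⇒ blocked
All paths are blocked; alpha ⊥ tau | ∅ holds.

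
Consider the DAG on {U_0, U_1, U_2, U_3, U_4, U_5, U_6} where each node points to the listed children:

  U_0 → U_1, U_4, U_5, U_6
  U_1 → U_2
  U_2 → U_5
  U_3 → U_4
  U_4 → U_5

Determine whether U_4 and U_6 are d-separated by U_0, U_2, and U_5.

Enumerating the 3 paths from U_4 to U_6 and testing each for blocking by {U_0, U_2, U_5}:
Path 1: U_4 ← U_0 → U_6
  U_0 is a fork here and U_0 is conditioned on, so the path is blocked at U_0.
Path 2: U_4 → U_5 ← U_0 → U_6
  U_0 is a fork here and U_0 is conditioned on, so the path is blocked at U_0.
Path 3: U_4 → U_5 ← U_2 ← U_1 ← U_0 → U_6
  U_2 is a chain here and U_2 is conditioned on, so the path is blocked at U_2.
Every path is blocked, so U_4 and U_6 are d-separated given {U_0, U_2, U_5}.

Yes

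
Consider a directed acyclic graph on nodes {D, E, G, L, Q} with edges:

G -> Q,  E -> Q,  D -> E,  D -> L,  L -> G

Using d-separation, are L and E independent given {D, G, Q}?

Yes — L and E are d-separated given {D, G, Q}.

We examine all 2 paths between L and E:
  1. L ← D → E — D:fork[blocks] ⇒ blocked
  2. L → G → Q ← E — G:chain[blocks]; Q:collider[open] ⇒ blocked
Every path is blocked, so L and E are d-separated given {D, G, Q}.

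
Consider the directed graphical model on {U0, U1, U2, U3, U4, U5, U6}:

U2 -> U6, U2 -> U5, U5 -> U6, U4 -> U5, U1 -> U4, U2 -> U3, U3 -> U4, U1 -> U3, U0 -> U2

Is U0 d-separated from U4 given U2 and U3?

Yes

We examine all 4 paths between U0 and U4:
  1. U0 → U2 → U3 ← U1 → U4 — U2:chain[blocks]; U3:collider[open]; U1:fork[open] ⇒ blocked
  2. U0 → U2 → U3 → U4 — U2:chain[blocks]; U3:chain[blocks] ⇒ blocked
  3. U0 → U2 → U6 ← U5 ← U4 — U2:chain[blocks]; U6:collider[blocks]; U5:chain[open] ⇒ blocked
  4. U0 → U2 → U5 ← U4 — U2:chain[blocks]; U5:collider[blocks] ⇒ blocked
All paths are blocked; U0 ⊥ U4 | {U2, U3} holds.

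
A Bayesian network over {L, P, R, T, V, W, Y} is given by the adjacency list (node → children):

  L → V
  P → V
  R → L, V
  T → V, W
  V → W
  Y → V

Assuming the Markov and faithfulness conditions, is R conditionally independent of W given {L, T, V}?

We examine all 4 paths between R and W:
Path 1: R → V ← T → W
  T is a fork here and T is conditioned on, so the path is blocked at T.
Path 2: R → V → W
  V is a chain here and V is conditioned on, so the path is blocked at V.
Path 3: R → L → V ← T → W
  L is a chain here and L is conditioned on, so the path is blocked at L.
Path 4: R → L → V → W
  L is a chain here and L is conditioned on, so the path is blocked at L.
Every path is blocked, so R and W are d-separated given {L, T, V}.

Yes — R and W are d-separated given {L, T, V}.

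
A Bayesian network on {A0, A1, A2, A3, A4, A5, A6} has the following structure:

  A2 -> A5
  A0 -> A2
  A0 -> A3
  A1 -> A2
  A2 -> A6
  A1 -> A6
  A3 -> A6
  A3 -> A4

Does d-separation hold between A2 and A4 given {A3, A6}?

We examine all 3 paths between A2 and A4:
  1. A2 ← A1 → A6 ← A3 → A4 — A1:fork[open]; A6:collider[open]; A3:fork[blocks] ⇒ blocked
  2. A2 → A6 ← A3 → A4 — A6:collider[open]; A3:fork[blocks] ⇒ blocked
  3. A2 ← A0 → A3 → A4 — A0:fork[open]; A3:chain[blocks] ⇒ blocked
Every path is blocked, so A2 and A4 are d-separated given {A3, A6}.

Yes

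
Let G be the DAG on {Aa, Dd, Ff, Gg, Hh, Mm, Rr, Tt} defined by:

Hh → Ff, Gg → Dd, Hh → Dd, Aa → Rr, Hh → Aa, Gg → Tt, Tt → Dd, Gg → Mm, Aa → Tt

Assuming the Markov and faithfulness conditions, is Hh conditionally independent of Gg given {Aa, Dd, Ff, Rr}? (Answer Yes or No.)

4 paths connect Hh and Gg; each must be blocked for d-separation to hold:
  1. Hh → Dd ← Tt ← Gg — Dd:collider[open]; Tt:chain[open] ⇒ active
  2. Hh → Dd ← Gg — Dd:collider[open] ⇒ active
  3. Hh → Aa → Tt → Dd ← Gg — Aa:chain[blocks]; Tt:chain[open]; Dd:collider[open] ⇒ blocked
  4. Hh → Aa → Tt ← Gg — Aa:chain[blocks]; Tt:collider[open] ⇒ blocked
Because an active path exists, Hh and Gg are not d-separated.

No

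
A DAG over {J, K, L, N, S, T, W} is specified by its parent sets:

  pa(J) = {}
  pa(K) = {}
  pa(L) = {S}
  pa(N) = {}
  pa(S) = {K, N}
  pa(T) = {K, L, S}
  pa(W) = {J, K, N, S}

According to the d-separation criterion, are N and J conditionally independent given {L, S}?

There are 5 undirected paths between N and J; checking each against the conditioning set {L, S}:
Path 1: N → S → T ← K → W ← J
  S is a chain here and S is conditioned on, so the path is blocked at S.
Path 2: N → S → L → T ← K → W ← J
  S is a chain here and S is conditioned on, so the path is blocked at S.
Path 3: N → S ← K → W ← J
  W is a collider here and neither W nor any of its descendants is conditioned on, so the collider stays closed — the path is blocked at W.
Path 4: N → S → W ← J
  S is a chain here and S is conditioned on, so the path is blocked at S.
Path 5: N → W ← J
  W is a collider here and neither W nor any of its descendants is conditioned on, so the collider stays closed — the path is blocked at W.
Since every path is blocked, d-separation holds.

Yes — N and J are d-separated given {L, S}.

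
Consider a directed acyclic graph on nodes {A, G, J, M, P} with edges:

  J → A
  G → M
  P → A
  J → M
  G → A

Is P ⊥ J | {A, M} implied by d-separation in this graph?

We examine all 2 paths between P and J:
  1. P → A ← J — A:collider[open] ⇒ active
  2. P → A ← G → M ← J — A:collider[open]; G:fork[open]; M:collider[open] ⇒ active
At least one path is unblocked, so d-separation fails.

No — P and J are not d-separated given {A, M}.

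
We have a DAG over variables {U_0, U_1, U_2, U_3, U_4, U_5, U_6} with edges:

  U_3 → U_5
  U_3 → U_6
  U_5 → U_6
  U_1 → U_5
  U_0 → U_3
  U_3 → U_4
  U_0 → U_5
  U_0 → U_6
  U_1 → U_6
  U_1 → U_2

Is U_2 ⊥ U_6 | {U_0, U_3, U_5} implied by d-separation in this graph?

No — U_2 and U_6 are not d-separated given {U_0, U_3, U_5}.

6 paths connect U_2 and U_6; each must be blocked for d-separation to hold:
Path 1: U_2 ← U_1 → U_5 → U_6
  U_5 is a chain here and U_5 is conditioned on, so the path is blocked at U_5.
Path 2: U_2 ← U_1 → U_5 ← U_3 → U_6
  U_3 is a fork here and U_3 is conditioned on, so the path is blocked at U_3.
Path 3: U_2 ← U_1 → U_5 ← U_3 ← U_0 → U_6
  U_3 is a chain here and U_3 is conditioned on, so the path is blocked at U_3.
Path 4: U_2 ← U_1 → U_5 ← U_0 → U_6
  U_0 is a fork here and U_0 is conditioned on, so the path is blocked at U_0.
Path 5: U_2 ← U_1 → U_5 ← U_0 → U_3 → U_6
  U_0 is a fork here and U_0 is conditioned on, so the path is blocked at U_0.
Path 6: U_2 ← U_1 → U_6
  U_1 is a fork and U_1 is not conditioned on — no node blocks this path, so it is active.
At least one path is unblocked, so d-separation fails.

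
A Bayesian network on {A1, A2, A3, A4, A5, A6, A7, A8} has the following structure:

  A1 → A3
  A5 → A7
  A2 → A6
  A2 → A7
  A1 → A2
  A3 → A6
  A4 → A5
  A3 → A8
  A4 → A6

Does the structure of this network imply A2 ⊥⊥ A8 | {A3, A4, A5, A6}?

3 paths connect A2 and A8; each must be blocked for d-separation to hold:
  1. A2 ← A1 → A3 → A8 — A1:fork[open]; A3:chain[blocks] ⇒ blocked
  2. A2 → A7 ← A5 ← A4 → A6 ← A3 → A8 — A7:collider[blocks]; A5:chain[blocks]; A4:fork[blocks]; A6:collider[open]; A3:fork[blocks] ⇒ blocked
  3. A2 → A6 ← A3 → A8 — A6:collider[open]; A3:fork[blocks] ⇒ blocked
Since every path is blocked, d-separation holds.

Yes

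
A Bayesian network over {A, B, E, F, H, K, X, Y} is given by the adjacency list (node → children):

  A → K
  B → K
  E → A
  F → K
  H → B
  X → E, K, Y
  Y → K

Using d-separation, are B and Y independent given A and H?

Yes — B and Y are d-separated given {A, H}.

We examine all 3 paths between B and Y:
  1. B → K ← X → Y — K:collider[blocks]; X:fork[open] ⇒ blocked
  2. B → K ← A ← E ← X → Y — K:collider[blocks]; A:chain[blocks]; E:chain[open]; X:fork[open] ⇒ blocked
  3. B → K ← Y — K:collider[blocks] ⇒ blocked
Every path is blocked, so B and Y are d-separated given {A, H}.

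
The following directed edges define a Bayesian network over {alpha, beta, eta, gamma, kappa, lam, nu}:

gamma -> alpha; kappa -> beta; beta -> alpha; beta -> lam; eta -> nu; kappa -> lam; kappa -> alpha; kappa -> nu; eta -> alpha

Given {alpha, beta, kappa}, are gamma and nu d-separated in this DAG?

There are 4 undirected paths between gamma and nu; checking each against the conditioning set {alpha, beta, kappa}:
Path 1: gamma → alpha ← beta → lam ← kappa → nu
  beta is a fork here and beta is conditioned on, so the path is blocked at beta.
Path 2: gamma → alpha ← beta ← kappa → nu
  beta is a chain here and beta is conditioned on, so the path is blocked at beta.
Path 3: gamma → alpha ← eta → nu
  alpha is a collider and alpha is conditioned on, which opens it; eta is a fork and eta is not conditioned on — no node blocks this path, so it is active.
Path 4: gamma → alpha ← kappa → nu
  kappa is a fork here and kappa is conditioned on, so the path is blocked at kappa.
Since the path gamma → alpha ← eta → nu is active, gamma and nu are not d-separated given {alpha, beta, kappa}.

No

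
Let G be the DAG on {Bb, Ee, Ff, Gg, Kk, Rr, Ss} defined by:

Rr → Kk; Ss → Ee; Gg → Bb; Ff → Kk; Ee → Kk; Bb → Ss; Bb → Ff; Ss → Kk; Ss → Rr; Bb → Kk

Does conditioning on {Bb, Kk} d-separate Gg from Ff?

5 paths connect Gg and Ff; each must be blocked for d-separation to hold:
Path 1: Gg → Bb → Kk ← Ff
  Bb is a chain here and Bb is conditioned on, so the path is blocked at Bb.
Path 2: Gg → Bb → Ss → Ee → Kk ← Ff
  Bb is a chain here and Bb is conditioned on, so the path is blocked at Bb.
Path 3: Gg → Bb → Ss → Kk ← Ff
  Bb is a chain here and Bb is conditioned on, so the path is blocked at Bb.
Path 4: Gg → Bb → Ss → Rr → Kk ← Ff
  Bb is a chain here and Bb is conditioned on, so the path is blocked at Bb.
Path 5: Gg → Bb → Ff
  Bb is a chain here and Bb is conditioned on, so the path is blocked at Bb.
Since every path is blocked, d-separation holds.

Yes — Gg and Ff are d-separated given {Bb, Kk}.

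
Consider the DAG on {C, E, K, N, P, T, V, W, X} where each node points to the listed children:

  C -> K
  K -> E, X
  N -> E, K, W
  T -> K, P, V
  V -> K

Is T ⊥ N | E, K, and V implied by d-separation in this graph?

No

Enumerating the 4 paths from T to N and testing each for blocking by {E, K, V}:
  1. T → K → E ← N — K:chain[blocks]; E:collider[open] ⇒ blocked
  2. T → K ← N — K:collider[open] ⇒ active
  3. T → V → K → E ← N — V:chain[blocks]; K:chain[blocks]; E:collider[open] ⇒ blocked
  4. T → V → K ← N — V:chain[blocks]; K:collider[open] ⇒ blocked
At least one path is unblocked, so d-separation fails.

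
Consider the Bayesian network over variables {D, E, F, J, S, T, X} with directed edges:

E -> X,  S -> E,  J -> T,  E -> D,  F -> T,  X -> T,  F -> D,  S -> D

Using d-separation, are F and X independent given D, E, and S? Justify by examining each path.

Yes — F and X are d-separated given {D, E, S}.

3 paths connect F and X; each must be blocked for d-separation to hold:
Path 1: F → D ← S → E → X
  S is a fork here and S is conditioned on, so the path is blocked at S.
Path 2: F → D ← E → X
  E is a fork here and E is conditioned on, so the path is blocked at E.
Path 3: F → T ← X
  T is a collider here and neither T nor any of its descendants is conditioned on, so the collider stays closed — the path is blocked at T.
All paths are blocked; F ⊥ X | {D, E, S} holds.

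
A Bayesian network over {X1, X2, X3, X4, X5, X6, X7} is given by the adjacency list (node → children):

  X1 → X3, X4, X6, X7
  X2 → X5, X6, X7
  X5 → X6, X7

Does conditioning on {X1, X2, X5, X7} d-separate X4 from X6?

There are 5 undirected paths between X4 and X6; checking each against the conditioning set {X1, X2, X5, X7}:
  1. X4 ← X1 → X6 — X1:fork[blocks] ⇒ blocked
  2. X4 ← X1 → X7 ← X2 → X6 — X1:fork[blocks]; X7:collider[open]; X2:fork[blocks] ⇒ blocked
  3. X4 ← X1 → X7 ← X2 → X5 → X6 — X1:fork[blocks]; X7:collider[open]; X2:fork[blocks]; X5:chain[blocks] ⇒ blocked
  4. X4 ← X1 → X7 ← X5 → X6 — X1:fork[blocks]; X7:collider[open]; X5:fork[blocks] ⇒ blocked
  5. X4 ← X1 → X7 ← X5 ← X2 → X6 — X1:fork[blocks]; X7:collider[open]; X5:chain[blocks]; X2:fork[blocks] ⇒ blocked
Every path is blocked, so X4 and X6 are d-separated given {X1, X2, X5, X7}.

Yes — X4 and X6 are d-separated given {X1, X2, X5, X7}.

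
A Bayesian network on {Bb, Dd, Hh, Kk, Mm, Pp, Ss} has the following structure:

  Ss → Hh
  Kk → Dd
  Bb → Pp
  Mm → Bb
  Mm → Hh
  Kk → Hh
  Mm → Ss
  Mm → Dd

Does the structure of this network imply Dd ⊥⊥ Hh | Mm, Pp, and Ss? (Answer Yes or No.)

3 paths connect Dd and Hh; each must be blocked for d-separation to hold:
Path 1: Dd ← Mm → Ss → Hh
  Mm is a fork here and Mm is conditioned on, so the path is blocked at Mm.
Path 2: Dd ← Mm → Hh
  Mm is a fork here and Mm is conditioned on, so the path is blocked at Mm.
Path 3: Dd ← Kk → Hh
  Kk is a fork and Kk is not conditioned on — no node blocks this path, so it is active.
At least one path is unblocked, so d-separation fails.

No — Dd and Hh are not d-separated given {Mm, Pp, Ss}.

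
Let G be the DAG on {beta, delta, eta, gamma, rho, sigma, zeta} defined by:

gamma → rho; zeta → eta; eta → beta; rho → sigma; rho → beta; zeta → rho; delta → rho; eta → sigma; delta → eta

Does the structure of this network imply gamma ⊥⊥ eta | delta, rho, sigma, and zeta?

Yes

There are 4 undirected paths between gamma and eta; checking each against the conditioning set {delta, rho, sigma, zeta}:
  1. gamma → rho → beta ← eta — rho:chain[blocks]; beta:collider[blocks] ⇒ blocked
  2. gamma → rho → sigma ← eta — rho:chain[blocks]; sigma:collider[open] ⇒ blocked
  3. gamma → rho ← delta → eta — rho:collider[open]; delta:fork[blocks] ⇒ blocked
  4. gamma → rho ← zeta → eta — rho:collider[open]; zeta:fork[blocks] ⇒ blocked
Every path is blocked, so gamma and eta are d-separated given {delta, rho, sigma, zeta}.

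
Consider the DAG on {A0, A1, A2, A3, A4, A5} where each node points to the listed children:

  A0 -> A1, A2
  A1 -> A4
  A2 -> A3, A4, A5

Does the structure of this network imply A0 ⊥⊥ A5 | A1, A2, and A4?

Yes

There are 2 undirected paths between A0 and A5; checking each against the conditioning set {A1, A2, A4}:
Path 1: A0 → A1 → A4 ← A2 → A5
  A1 is a chain here and A1 is conditioned on, so the path is blocked at A1.
Path 2: A0 → A2 → A5
  A2 is a chain here and A2 is conditioned on, so the path is blocked at A2.
Every path is blocked, so A0 and A5 are d-separated given {A1, A2, A4}.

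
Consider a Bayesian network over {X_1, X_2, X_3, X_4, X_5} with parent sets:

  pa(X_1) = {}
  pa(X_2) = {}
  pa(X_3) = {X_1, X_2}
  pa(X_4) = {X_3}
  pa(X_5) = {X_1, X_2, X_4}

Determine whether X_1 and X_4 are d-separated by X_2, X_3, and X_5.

No

Enumerating the 4 paths from X_1 to X_4 and testing each for blocking by {X_2, X_3, X_5}:
Path 1: X_1 → X_5 ← X_4
  X_5 is a collider and X_5 is conditioned on, which opens it — no node blocks this path, so it is active.
Path 2: X_1 → X_5 ← X_2 → X_3 → X_4
  X_2 is a fork here and X_2 is conditioned on, so the path is blocked at X_2.
Path 3: X_1 → X_3 → X_4
  X_3 is a chain here and X_3 is conditioned on, so the path is blocked at X_3.
Path 4: X_1 → X_3 ← X_2 → X_5 ← X_4
  X_2 is a fork here and X_2 is conditioned on, so the path is blocked at X_2.
Since the path X_1 → X_5 ← X_4 is active, X_1 and X_4 are not d-separated given {X_2, X_3, X_5}.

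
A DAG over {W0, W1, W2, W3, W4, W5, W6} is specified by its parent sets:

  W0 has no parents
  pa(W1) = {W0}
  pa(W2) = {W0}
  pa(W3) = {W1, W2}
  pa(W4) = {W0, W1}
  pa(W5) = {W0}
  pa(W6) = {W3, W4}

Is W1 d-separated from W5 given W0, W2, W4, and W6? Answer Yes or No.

Yes

We examine all 5 paths between W1 and W5:
  1. W1 → W4 → W6 ← W3 ← W2 ← W0 → W5 — W4:chain[blocks]; W6:collider[open]; W3:chain[open]; W2:chain[blocks]; W0:fork[blocks] ⇒ blocked
  2. W1 → W4 ← W0 → W5 — W4:collider[open]; W0:fork[blocks] ⇒ blocked
  3. W1 → W3 → W6 ← W4 ← W0 → W5 — W3:chain[open]; W6:collider[open]; W4:chain[blocks]; W0:fork[blocks] ⇒ blocked
  4. W1 → W3 ← W2 ← W0 → W5 — W3:collider[open]; W2:chain[blocks]; W0:fork[blocks] ⇒ blocked
  5. W1 ← W0 → W5 — W0:fork[blocks] ⇒ blocked
All paths are blocked; W1 ⊥ W5 | {W0, W2, W4, W6} holds.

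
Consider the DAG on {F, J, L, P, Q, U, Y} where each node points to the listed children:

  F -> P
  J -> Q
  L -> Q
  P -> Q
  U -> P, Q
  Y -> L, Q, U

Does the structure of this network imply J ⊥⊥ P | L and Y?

Enumerating the 4 paths from J to P and testing each for blocking by {L, Y}:
Path 1: J → Q ← P
  Q is a collider here and neither Q nor any of its descendants is conditioned on, so the collider stays closed — the path is blocked at Q.
Path 2: J → Q ← L ← Y → U → P
  Q is a collider here and neither Q nor any of its descendants is conditioned on, so the collider stays closed — the path is blocked at Q.
Path 3: J → Q ← U → P
  Q is a collider here and neither Q nor any of its descendants is conditioned on, so the collider stays closed — the path is blocked at Q.
Path 4: J → Q ← Y → U → P
  Q is a collider here and neither Q nor any of its descendants is conditioned on, so the collider stays closed — the path is blocked at Q.
All paths are blocked; J ⊥ P | {L, Y} holds.

Yes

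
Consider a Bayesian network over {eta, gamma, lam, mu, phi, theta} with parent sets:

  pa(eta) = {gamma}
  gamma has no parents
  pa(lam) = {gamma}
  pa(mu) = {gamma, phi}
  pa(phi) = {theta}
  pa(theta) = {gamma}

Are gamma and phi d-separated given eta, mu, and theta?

There are 2 undirected paths between gamma and phi; checking each against the conditioning set {eta, mu, theta}:
Path 1: gamma → mu ← phi
  mu is a collider and mu is conditioned on, which opens it — no node blocks this path, so it is active.
Path 2: gamma → theta → phi
  theta is a chain here and theta is conditioned on, so the path is blocked at theta.
Because an active path exists, gamma and phi are not d-separated.

No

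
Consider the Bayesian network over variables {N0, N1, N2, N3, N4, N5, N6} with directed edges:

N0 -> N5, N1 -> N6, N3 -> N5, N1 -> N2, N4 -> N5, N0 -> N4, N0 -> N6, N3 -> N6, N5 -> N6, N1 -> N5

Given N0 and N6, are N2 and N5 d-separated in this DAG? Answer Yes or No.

We examine all 5 paths between N2 and N5:
  1. N2 ← N1 → N5 — N1:fork[open] ⇒ active
  2. N2 ← N1 → N6 ← N5 — N1:fork[open]; N6:collider[open] ⇒ active
  3. N2 ← N1 → N6 ← N0 → N5 — N1:fork[open]; N6:collider[open]; N0:fork[blocks] ⇒ blocked
  4. N2 ← N1 → N6 ← N0 → N4 → N5 — N1:fork[open]; N6:collider[open]; N0:fork[blocks]; N4:chain[open] ⇒ blocked
  5. N2 ← N1 → N6 ← N3 → N5 — N1:fork[open]; N6:collider[open]; N3:fork[open] ⇒ active
Because an active path exists, N2 and N5 are not d-separated.

No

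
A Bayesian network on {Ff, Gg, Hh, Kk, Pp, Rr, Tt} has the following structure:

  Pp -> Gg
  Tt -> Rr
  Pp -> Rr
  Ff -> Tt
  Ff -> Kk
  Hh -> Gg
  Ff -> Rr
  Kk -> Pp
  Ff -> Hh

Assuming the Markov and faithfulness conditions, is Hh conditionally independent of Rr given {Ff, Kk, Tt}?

Enumerating the 6 paths from Hh to Rr and testing each for blocking by {Ff, Kk, Tt}:
Path 1: Hh ← Ff → Tt → Rr
  Ff is a fork here and Ff is conditioned on, so the path is blocked at Ff.
Path 2: Hh ← Ff → Kk → Pp → Rr
  Ff is a fork here and Ff is conditioned on, so the path is blocked at Ff.
Path 3: Hh ← Ff → Rr
  Ff is a fork here and Ff is conditioned on, so the path is blocked at Ff.
Path 4: Hh → Gg ← Pp ← Kk ← Ff → Tt → Rr
  Gg is a collider here and neither Gg nor any of its descendants is conditioned on, so the collider stays closed — the path is blocked at Gg.
Path 5: Hh → Gg ← Pp ← Kk ← Ff → Rr
  Gg is a collider here and neither Gg nor any of its descendants is conditioned on, so the collider stays closed — the path is blocked at Gg.
Path 6: Hh → Gg ← Pp → Rr
  Gg is a collider here and neither Gg nor any of its descendants is conditioned on, so the collider stays closed — the path is blocked at Gg.
Every path is blocked, so Hh and Rr are d-separated given {Ff, Kk, Tt}.

Yes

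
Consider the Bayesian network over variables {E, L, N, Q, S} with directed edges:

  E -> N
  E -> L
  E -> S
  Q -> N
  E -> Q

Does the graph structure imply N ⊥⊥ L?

No

There are 2 undirected paths between N and L; checking each against the conditioning set ∅:
  1. N ← E → L — E:fork[open] ⇒ active
  2. N ← Q ← E → L — Q:chain[open]; E:fork[open] ⇒ active
At least one path is unblocked, so d-separation fails.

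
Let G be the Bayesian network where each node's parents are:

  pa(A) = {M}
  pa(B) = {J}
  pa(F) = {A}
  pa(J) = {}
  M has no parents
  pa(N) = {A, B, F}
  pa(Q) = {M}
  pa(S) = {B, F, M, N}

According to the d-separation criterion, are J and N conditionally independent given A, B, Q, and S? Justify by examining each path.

Yes

6 paths connect J and N; each must be blocked for d-separation to hold:
Path 1: J → B → N
  B is a chain here and B is conditioned on, so the path is blocked at B.
Path 2: J → B → S ← N
  B is a chain here and B is conditioned on, so the path is blocked at B.
Path 3: J → B → S ← M → A → N
  B is a chain here and B is conditioned on, so the path is blocked at B.
Path 4: J → B → S ← M → A → F → N
  B is a chain here and B is conditioned on, so the path is blocked at B.
Path 5: J → B → S ← F → N
  B is a chain here and B is conditioned on, so the path is blocked at B.
Path 6: J → B → S ← F ← A → N
  B is a chain here and B is conditioned on, so the path is blocked at B.
Since every path is blocked, d-separation holds.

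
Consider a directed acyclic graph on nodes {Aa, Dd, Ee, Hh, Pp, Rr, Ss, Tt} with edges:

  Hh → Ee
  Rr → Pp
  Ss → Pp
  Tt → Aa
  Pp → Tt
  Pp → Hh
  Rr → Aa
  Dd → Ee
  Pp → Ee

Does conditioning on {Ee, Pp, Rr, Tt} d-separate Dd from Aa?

There are 4 undirected paths between Dd and Aa; checking each against the conditioning set {Ee, Pp, Rr, Tt}:
Path 1: Dd → Ee ← Hh ← Pp ← Rr → Aa
  Pp is a chain here and Pp is conditioned on, so the path is blocked at Pp.
Path 2: Dd → Ee ← Hh ← Pp → Tt → Aa
  Pp is a fork here and Pp is conditioned on, so the path is blocked at Pp.
Path 3: Dd → Ee ← Pp ← Rr → Aa
  Pp is a chain here and Pp is conditioned on, so the path is blocked at Pp.
Path 4: Dd → Ee ← Pp → Tt → Aa
  Pp is a fork here and Pp is conditioned on, so the path is blocked at Pp.
All paths are blocked; Dd ⊥ Aa | {Ee, Pp, Rr, Tt} holds.

Yes — Dd and Aa are d-separated given {Ee, Pp, Rr, Tt}.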